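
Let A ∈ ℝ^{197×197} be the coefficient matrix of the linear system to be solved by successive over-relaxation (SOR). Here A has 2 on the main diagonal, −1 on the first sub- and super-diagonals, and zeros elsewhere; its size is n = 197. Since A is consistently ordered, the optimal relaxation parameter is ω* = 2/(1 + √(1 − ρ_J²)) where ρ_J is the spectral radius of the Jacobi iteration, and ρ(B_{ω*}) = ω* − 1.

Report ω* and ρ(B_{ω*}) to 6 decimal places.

ω* = 1.968764, ρ_SOR = 0.968764

spectrum of D⁻¹(L+U) = {cos(kπ/198) : 1≤k≤197}; ρ_J = cos(π/198) = 0.999874.
√(1 − cos²(π/198)) = sin(π/198) ≈ 0.0158660.
ω* = 2/(1+0.0158660) = 1.968764
ρ_SOR = ω* − 1 = 1.968764 − 1 = 0.968764.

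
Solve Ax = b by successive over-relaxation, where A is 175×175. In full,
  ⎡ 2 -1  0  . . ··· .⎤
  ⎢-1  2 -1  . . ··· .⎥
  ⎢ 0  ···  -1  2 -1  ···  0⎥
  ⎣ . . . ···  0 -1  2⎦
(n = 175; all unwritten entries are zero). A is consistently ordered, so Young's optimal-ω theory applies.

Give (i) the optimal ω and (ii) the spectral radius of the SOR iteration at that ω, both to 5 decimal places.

ω* = 1.96493, ρ_SOR = 0.96493

½·tridiag(1,0,1) at n=175: λ_k = cos(kπ/176); max |λ| at k=1 ⇒ ρ_J = cos(π/176) ≈ 0.99984.
√(1−ρ_J²) = |sin(π/176)| = 0.017849
ω* = 2/(1 + 0.017849) = 2/1.017849 = 1.96493.
ρ_SOR = ω* − 1 ≈ 0.96493.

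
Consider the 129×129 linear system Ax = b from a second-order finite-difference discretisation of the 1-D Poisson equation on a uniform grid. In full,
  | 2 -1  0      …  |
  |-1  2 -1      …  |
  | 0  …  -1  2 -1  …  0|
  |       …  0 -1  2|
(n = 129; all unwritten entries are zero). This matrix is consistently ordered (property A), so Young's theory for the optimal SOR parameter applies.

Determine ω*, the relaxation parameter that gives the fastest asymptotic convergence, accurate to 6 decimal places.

n=129: λ(B_J) = 1 − λ(A)/2 = cos(kπ/130); k=1 gives ρ_J = 0.999708.
√(1 − cos²(π/130)) = sin(π/130) ≈ 0.0241637.
[ω*] 2 ÷ (1 + 0.0241637) = 2 ÷ 1.0241637 = 1.952813.
At ω = 1.952813 every |λ(B_ω)| = ω−1, so ρ_SOR = 0.952813.

ω* = 1.952813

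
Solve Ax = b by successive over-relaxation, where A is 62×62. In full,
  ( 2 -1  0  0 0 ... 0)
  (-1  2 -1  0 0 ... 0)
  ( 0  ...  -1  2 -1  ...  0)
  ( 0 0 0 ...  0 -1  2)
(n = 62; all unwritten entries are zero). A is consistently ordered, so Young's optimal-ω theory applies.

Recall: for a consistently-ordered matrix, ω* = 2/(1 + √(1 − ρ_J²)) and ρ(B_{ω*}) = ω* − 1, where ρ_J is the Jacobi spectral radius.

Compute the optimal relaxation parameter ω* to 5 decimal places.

ω* = 1.90504

With n=62, ρ(Jacobi) = cos(π/63) = 0.99876.
√(1−ρ_J²) = |sin(π/63)| = 0.049846
[ω*] 2 ÷ (1 + 0.049846) = 2 ÷ 1.049846 = 1.90504.
Hence ρ(B_{ω*}) = 1.90504 − 1 = 0.90504.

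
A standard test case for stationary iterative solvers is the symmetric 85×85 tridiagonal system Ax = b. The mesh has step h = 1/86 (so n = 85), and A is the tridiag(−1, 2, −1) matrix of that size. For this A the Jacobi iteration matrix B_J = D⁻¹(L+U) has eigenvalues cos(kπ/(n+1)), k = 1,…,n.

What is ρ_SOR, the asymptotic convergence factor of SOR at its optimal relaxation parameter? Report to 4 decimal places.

[ρ_J] n=85: ρ(B_J) = cos(π/(n+1)) = cos(π/86) = 0.9993.
root = sin(π/86) = 0.03652  (since 1−cos² = sin²).
[ω*] 2 ÷ (1 + 0.03652) = 2 ÷ 1.03652 = 1.9295.
ρ(B_{ω*}) = ω*−1 = 0.9295

ρ_SOR = 0.9295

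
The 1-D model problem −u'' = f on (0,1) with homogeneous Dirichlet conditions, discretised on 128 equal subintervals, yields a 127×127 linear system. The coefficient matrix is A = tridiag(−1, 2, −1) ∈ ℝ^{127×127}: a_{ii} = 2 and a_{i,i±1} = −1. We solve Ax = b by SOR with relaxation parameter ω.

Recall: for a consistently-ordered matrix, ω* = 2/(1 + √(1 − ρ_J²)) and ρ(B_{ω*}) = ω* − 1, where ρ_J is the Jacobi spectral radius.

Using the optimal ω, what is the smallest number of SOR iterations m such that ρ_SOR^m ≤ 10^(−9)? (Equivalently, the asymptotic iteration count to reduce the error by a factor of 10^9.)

With n=127, ρ(Jacobi) = cos(π/128) = 0.9996988.
1 − cos²(π/128) = sin²(π/128) ⇒ √(1−ρ_J²) = sin(π/128) = 0.0245412.
Then 2/(1+√(1−ρ_J²)) = 2/(1+0.0245412); ω* = 2/1.0245412 = 1.9520933.
and ρ(B_{ω*}) = 1.9520933 − 1 = 0.9520933.
Need (0.9520933)^m ≤ 10^(−9): m ≥ 9·ln10/|ln 0.9520933| = 20.7233/0.0490922 = 422.130 ⇒ m = 423.

m = 423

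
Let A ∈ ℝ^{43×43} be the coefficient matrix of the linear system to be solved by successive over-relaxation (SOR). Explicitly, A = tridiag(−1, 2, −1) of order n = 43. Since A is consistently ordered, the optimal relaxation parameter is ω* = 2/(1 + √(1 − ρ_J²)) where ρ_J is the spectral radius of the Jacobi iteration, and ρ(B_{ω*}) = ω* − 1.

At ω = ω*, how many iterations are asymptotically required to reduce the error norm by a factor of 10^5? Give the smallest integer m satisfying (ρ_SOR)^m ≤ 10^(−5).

ρ_J = max_k |cos(kπ/44)| = cos(π/44) = 0.9974521
√(1 − cos²(π/44)) = sin(π/44) ≈ 0.0713392.
Then 2/(1+√(1−ρ_J²)) = 2/(1+0.0713392); ω* = 2/1.0713392 = 1.8668224.
ρ(B_{ω*}) = ω*−1 = 0.8668224
Need (0.8668224)^m ≤ 10^(−5): m ≥ 5·ln10/|ln 0.8668224| = 11.5129/0.142921 = 80.554 ⇒ m = 81.

m = 81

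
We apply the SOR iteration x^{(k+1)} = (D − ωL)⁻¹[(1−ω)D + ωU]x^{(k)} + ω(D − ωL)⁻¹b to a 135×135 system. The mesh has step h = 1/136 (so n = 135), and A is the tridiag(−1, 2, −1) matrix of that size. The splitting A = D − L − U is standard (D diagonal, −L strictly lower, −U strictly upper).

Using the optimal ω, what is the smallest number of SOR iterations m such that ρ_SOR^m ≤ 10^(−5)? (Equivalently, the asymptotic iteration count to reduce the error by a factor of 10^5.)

m = 250

spectrum of D⁻¹(L+U) = {cos(kπ/136) : 1≤k≤135}; ρ_J = cos(π/136) = 0.9997332.
√(1 − cos²(π/136)) = sin(π/136) ≈ 0.0230979.
Young: ω* = 2/(1+√(1−ρ_J²)) = 2/(1+0.0230979) = 2/1.0230979 = 1.9548471.
[ρ_SOR] ω* − 1 = 0.9548471.
(0.9548471)^m ≤ 10^{−5}  ⇒  m·ln(0.9548471) ≤ −5·ln10  ⇒  m ≥ 249.175  ⇒  m = 250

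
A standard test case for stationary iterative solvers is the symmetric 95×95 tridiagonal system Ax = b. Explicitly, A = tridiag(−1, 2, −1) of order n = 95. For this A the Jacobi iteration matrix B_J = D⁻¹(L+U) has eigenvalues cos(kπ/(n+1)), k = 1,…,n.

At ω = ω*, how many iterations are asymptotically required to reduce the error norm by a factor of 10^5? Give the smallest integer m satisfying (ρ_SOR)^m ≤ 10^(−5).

m = 176

ρ_J = max_k |cos(kπ/96)| = cos(π/96) = 0.9994646
root = sin(π/96) = 0.0327191  (since 1−cos² = sin²).
Young: ω* = 2/(1+√(1−ρ_J²)) = 2/(1+0.0327191) = 2/1.0327191 = 1.9366350.
[ρ_SOR] ω* − 1 = 0.9366350.
ρ_SOR^m ≤ 10^(−5) ⇔ m ≥ 5·ln10/(−ln 0.9366350) = 11.5129/0.0654616 = 175.873; m = ⌈175.873⌉ = 176.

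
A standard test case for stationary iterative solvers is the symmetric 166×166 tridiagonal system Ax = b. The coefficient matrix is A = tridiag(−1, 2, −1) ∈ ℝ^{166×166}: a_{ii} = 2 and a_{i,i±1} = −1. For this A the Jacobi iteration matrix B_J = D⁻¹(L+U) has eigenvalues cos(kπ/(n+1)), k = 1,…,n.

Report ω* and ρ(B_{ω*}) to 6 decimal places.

n=166: λ(B_J) = 1 − λ(A)/2 = cos(kπ/167); k=1 gives ρ_J = 0.999823.
1 − cos²(π/167) = sin²(π/167) ⇒ √(1−ρ_J²) = sin(π/167) = 0.0188108.
Then 2/(1+√(1−ρ_J²)) = 2/(1+0.0188108); ω* = 2/1.0188108 = 1.963073.
ρ(B_{ω*}) = ω*−1 = 0.963073

ω* = 1.963073, ρ_SOR = 0.963073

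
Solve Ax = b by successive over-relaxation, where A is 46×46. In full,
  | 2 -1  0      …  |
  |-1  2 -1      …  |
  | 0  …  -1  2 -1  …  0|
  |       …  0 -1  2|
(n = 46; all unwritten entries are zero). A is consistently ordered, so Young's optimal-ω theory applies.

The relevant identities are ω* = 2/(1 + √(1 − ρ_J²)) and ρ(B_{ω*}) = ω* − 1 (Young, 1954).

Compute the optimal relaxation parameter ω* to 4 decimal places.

ω* = 1.8748

spectrum of D⁻¹(L+U) = {cos(kπ/47) : 1≤k≤46}; ρ_J = cos(π/47) = 0.9978.
root = sin(π/47) = 0.06679  (since 1−cos² = sin²).
Young: ω* = 2/(1+√(1−ρ_J²)) = 2/(1+0.06679) = 2/1.06679 = 1.8748.
and ρ(B_{ω*}) = 1.8748 − 1 = 0.8748.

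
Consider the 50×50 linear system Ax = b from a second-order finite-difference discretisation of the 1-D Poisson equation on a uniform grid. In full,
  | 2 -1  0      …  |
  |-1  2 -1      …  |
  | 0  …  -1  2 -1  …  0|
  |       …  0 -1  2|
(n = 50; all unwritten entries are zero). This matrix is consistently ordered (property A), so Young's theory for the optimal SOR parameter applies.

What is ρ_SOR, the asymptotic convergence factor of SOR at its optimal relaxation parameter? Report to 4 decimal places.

spectrum of D⁻¹(L+U) = {cos(kπ/51) : 1≤k≤50}; ρ_J = cos(π/51) = 0.9981.
√(1−ρ_J²) = |sin(π/51)| = 0.06156
ω* = 2/(1+0.06156) = 1.8840
[ρ_SOR] ω* − 1 = 0.8840.

ρ_SOR = 0.8840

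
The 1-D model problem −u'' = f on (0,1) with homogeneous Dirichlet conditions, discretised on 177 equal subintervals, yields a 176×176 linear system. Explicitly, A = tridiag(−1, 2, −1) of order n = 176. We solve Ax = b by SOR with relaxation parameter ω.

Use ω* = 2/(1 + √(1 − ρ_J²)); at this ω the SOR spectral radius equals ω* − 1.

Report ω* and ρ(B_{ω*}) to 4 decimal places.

n=176: λ(B_J) = 1 − λ(A)/2 = cos(kπ/177); k=1 gives ρ_J = 0.9998.
√(1−ρ_J²) = |sin(π/177)| = 0.01775
Young: ω* = 2/(1+√(1−ρ_J²)) = 2/(1+0.01775) = 2/1.01775 = 1.9651.
Hence ρ(B_{ω*}) = 1.9651 − 1 = 0.9651.

ω* = 1.9651, ρ_SOR = 0.9651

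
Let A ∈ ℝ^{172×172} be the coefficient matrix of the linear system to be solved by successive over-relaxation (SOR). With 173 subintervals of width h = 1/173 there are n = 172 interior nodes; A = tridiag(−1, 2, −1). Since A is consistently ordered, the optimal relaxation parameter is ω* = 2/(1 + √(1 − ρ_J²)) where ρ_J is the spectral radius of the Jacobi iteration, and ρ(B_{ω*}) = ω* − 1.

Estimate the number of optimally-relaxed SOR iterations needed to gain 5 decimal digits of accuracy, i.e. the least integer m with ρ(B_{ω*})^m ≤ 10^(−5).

m = 317

½·tridiag(1,0,1) at n=172: λ_k = cos(kπ/173); max |λ| at k=1 ⇒ ρ_J = cos(π/173) ≈ 0.9998351.
√(1 − cos²(π/173)) = sin(π/173) ≈ 0.0181585.
ω* = 2/(1+0.0181585) = 1.9643307
ρ_SOR = ω* − 1 = 1.9643307 − 1 = 0.9643307.
For 5 digits: m = 5·ln10 / (−ln 0.9643307) = 11.5129/0.036321 = 316.976; round up → m = 317.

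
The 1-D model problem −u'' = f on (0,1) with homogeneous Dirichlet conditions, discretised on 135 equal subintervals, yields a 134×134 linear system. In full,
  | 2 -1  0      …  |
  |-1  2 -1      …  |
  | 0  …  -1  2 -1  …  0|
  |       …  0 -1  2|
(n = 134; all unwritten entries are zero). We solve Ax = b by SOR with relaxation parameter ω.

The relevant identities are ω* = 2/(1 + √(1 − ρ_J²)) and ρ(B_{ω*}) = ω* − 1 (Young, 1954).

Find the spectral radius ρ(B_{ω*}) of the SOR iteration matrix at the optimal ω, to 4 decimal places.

½·tridiag(1,0,1) at n=134: λ_k = cos(kπ/135); max |λ| at k=1 ⇒ ρ_J = cos(π/135) ≈ 0.9997.
1 − cos²(π/135) = sin²(π/135) ⇒ √(1−ρ_J²) = sin(π/135) = 0.02327.
ω* = 2/(1 + 0.02327) = 2/1.02327 = 1.9545.
At ω = 1.9545 every |λ(B_ω)| = ω−1, so ρ_SOR = 0.9545.

ρ_SOR = 0.9545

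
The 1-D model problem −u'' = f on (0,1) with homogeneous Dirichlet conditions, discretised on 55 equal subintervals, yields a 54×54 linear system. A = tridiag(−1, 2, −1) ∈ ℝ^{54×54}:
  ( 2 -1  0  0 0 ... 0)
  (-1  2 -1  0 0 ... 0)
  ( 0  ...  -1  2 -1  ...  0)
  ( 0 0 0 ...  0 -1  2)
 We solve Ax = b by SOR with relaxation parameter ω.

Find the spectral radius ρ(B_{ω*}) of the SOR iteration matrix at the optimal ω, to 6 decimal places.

B_J for the 54×54 system has eigenvalues cos(kπ/55); ρ_J = cos(π/55) = 0.998369.
√(1−ρ_J²) = |sin(π/55)| = 0.0570888
ω* = 2/(1 + 0.0570888) = 2/1.0570888 = 1.891989.
ρ_SOR = ω* − 1 ≈ 0.891989.

ρ_SOR = 0.891989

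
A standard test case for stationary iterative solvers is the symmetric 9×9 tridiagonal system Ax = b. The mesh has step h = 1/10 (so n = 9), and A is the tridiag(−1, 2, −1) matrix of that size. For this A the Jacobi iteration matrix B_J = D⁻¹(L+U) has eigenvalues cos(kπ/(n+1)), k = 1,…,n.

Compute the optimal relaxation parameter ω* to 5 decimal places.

ρ_J = max_k |cos(kπ/10)| = cos(π/10) = 0.95106
1 − cos²(π/10) = sin²(π/10) ⇒ √(1−ρ_J²) = sin(π/10) = 0.309017.
ω* = 2/(1 + 0.309017) = 2/1.309017 = 1.52786.
Hence ρ(B_{ω*}) = 1.52786 − 1 = 0.52786.

ω* = 1.52786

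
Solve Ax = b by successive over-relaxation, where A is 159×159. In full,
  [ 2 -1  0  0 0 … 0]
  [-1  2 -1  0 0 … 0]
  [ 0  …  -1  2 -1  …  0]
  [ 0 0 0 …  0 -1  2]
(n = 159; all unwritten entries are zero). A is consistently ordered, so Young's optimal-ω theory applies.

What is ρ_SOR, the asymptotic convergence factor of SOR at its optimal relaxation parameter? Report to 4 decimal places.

n=159: λ(B_J) = 1 − λ(A)/2 = cos(kπ/160); k=1 gives ρ_J = 0.9998.
1 − cos²(π/160) = sin²(π/160) ⇒ √(1−ρ_J²) = sin(π/160) = 0.01963.
ω* = 2/(1 + 0.01963) = 2/1.01963 = 1.9615.
Hence ρ(B_{ω*}) = 1.9615 − 1 = 0.9615.

ρ_SOR = 0.9615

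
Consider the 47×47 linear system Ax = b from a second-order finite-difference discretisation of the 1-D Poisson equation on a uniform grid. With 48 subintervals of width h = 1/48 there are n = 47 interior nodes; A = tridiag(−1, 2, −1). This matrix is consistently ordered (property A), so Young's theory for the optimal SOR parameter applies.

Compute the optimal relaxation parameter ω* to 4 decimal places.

ω* = 1.8772

spectrum of D⁻¹(L+U) = {cos(kπ/48) : 1≤k≤47}; ρ_J = cos(π/48) = 0.9979.
root = sin(π/48) = 0.06540  (since 1−cos² = sin²).
So ω* = 2/1.06540 = 1.8772 (Young).
and ρ(B_{ω*}) = 1.8772 − 1 = 0.8772.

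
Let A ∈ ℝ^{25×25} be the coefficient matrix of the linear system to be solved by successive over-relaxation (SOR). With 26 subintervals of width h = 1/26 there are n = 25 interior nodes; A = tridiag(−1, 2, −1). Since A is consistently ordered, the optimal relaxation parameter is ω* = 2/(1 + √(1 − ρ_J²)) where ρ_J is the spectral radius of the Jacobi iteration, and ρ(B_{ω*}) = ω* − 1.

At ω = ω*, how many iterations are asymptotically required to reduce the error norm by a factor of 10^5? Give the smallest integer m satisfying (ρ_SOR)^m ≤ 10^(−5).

m = 48

½·tridiag(1,0,1) at n=25: λ_k = cos(kπ/26); max |λ| at k=1 ⇒ ρ_J = cos(π/26) ≈ 0.9927089.
root = sin(π/26) = 0.1205367  (since 1−cos² = sin²).
ω* = 2/(1 + 0.1205367) = 2/1.1205367 = 1.7848590.
[ρ_SOR] ω* − 1 = 0.7848590.
Need (0.7848590)^m ≤ 10^(−5): m ≥ 5·ln10/|ln 0.7848590| = 11.5129/0.242251 = 47.525 ⇒ m = 48.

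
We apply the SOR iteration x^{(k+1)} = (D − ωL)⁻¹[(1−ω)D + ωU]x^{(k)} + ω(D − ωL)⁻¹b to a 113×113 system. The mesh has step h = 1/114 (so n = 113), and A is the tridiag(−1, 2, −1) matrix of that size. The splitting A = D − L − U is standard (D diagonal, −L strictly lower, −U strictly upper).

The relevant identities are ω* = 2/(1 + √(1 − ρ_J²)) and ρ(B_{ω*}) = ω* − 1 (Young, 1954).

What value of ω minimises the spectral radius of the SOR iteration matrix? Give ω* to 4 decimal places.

With n=113, ρ(Jacobi) = cos(π/114) = 0.9996.
1 − cos²(π/114) = sin²(π/114) ⇒ √(1−ρ_J²) = sin(π/114) = 0.02755.
Then 2/(1+√(1−ρ_J²)) = 2/(1+0.02755); ω* = 2/1.02755 = 1.9464.
[ρ_SOR] ω* − 1 = 0.9464.

ω* = 1.9464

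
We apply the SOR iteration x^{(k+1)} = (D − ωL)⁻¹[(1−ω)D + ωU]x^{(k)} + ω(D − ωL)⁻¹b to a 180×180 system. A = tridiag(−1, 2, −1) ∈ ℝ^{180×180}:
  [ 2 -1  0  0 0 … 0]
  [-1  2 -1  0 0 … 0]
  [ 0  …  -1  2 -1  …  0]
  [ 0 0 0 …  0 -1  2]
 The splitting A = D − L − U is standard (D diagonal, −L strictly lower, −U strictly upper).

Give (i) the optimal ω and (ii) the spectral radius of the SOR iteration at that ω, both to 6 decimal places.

ω* = 1.965880, ρ_SOR = 0.965880

[ρ_J] n=180: ρ(B_J) = cos(π/(n+1)) = cos(π/181) = 0.999849.
√(1−ρ_J²) simplifies to sin(π/181) = 0.0173560.
ω* = 2/(1+0.0173560) = 1.965880
At ω = 1.965880 every |λ(B_ω)| = ω−1, so ρ_SOR = 0.965880.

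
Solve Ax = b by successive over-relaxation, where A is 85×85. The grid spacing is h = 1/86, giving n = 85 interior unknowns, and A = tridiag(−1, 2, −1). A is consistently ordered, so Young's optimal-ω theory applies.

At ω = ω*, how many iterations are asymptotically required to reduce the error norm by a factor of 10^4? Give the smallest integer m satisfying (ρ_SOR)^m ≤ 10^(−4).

[ρ_J] n=85: ρ(B_J) = cos(π/(n+1)) = cos(π/86) = 0.9993328.
√(1−ρ_J²) simplifies to sin(π/86) = 0.0365220.
ω* = 2/(1 + 0.0365220) = 2/1.0365220 = 1.9295297.
Hence ρ(B_{ω*}) = 1.9295297 − 1 = 0.9295297.
ρ_SOR^m ≤ 10^(−4) ⇔ m ≥ 4·ln10/(−ln 0.9295297) = 9.21034/0.0730765 = 126.037; m = ⌈126.037⌉ = 127.

m = 127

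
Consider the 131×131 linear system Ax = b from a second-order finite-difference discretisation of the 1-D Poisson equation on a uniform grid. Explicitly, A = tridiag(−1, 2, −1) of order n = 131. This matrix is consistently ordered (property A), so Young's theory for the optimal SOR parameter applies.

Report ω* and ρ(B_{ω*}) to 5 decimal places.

n=131: λ(B_J) = 1 − λ(A)/2 = cos(kπ/132); k=1 gives ρ_J = 0.99972.
√(1−ρ_J²) simplifies to sin(π/132) = 0.023798.
So ω* = 2/1.023798 = 1.95351 (Young).
At ω = 1.95351 every |λ(B_ω)| = ω−1, so ρ_SOR = 0.95351.

ω* = 1.95351, ρ_SOR = 0.95351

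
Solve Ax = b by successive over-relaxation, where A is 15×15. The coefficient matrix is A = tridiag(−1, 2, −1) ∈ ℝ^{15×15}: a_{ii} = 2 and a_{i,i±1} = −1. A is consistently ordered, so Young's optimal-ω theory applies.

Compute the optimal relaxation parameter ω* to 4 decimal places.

ω* = 1.6735

With n=15, ρ(Jacobi) = cos(π/16) = 0.9808.
1 − cos²(π/16) = sin²(π/16) ⇒ √(1−ρ_J²) = sin(π/16) = 0.19509.
So ω* = 2/1.19509 = 1.6735 (Young).
and ρ(B_{ω*}) = 1.6735 − 1 = 0.6735.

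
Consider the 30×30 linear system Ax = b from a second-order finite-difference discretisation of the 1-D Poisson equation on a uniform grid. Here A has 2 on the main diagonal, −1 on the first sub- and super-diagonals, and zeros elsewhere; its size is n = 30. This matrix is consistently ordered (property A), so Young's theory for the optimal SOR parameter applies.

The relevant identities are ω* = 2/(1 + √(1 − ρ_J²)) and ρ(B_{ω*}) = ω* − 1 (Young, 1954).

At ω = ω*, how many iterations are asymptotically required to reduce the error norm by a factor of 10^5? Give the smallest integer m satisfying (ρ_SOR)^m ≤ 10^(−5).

With n=30, ρ(Jacobi) = cos(π/31) = 0.9948693.
√(1−ρ_J²) simplifies to sin(π/31) = 0.1011683.
Young: ω* = 2/(1+√(1−ρ_J²)) = 2/(1+0.1011683) = 2/1.1011683 = 1.8162528.
Hence ρ(B_{ω*}) = 1.8162528 − 1 = 0.8162528.
Need (0.8162528)^m ≤ 10^(−5): m ≥ 5·ln10/|ln 0.8162528| = 11.5129/0.203031 = 56.705 ⇒ m = 57.

m = 57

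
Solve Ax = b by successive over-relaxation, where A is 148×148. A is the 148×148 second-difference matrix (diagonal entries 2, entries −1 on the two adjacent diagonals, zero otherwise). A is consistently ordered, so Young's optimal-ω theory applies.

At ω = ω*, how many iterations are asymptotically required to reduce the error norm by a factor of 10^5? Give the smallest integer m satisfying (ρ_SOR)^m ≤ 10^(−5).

m = 273

[ρ_J] n=148: ρ(B_J) = cos(π/(n+1)) = cos(π/149) = 0.9997777.
root = sin(π/149) = 0.0210830  (since 1−cos² = sin²).
Young: ω* = 2/(1+√(1−ρ_J²)) = 2/(1+0.0210830) = 2/1.0210830 = 1.9587046.
Hence ρ(B_{ω*}) = 1.9587046 − 1 = 0.9587046.
Need (0.9587046)^m ≤ 10^(−5): m ≥ 5·ln10/|ln 0.9587046| = 11.5129/0.0421723 = 272.997 ⇒ m = 273.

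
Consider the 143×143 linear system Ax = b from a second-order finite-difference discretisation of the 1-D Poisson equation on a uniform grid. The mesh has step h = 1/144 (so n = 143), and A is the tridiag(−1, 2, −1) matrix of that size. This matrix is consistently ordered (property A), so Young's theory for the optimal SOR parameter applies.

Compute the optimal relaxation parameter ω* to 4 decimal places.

With n=143, ρ(Jacobi) = cos(π/144) = 0.9998.
√(1 − cos²(π/144)) = sin(π/144) ≈ 0.02181.
ω* = 2 / (1 + 0.02181) = 2 / 1.02181 ≈ 1.9573.
[ρ_SOR] ω* − 1 = 0.9573.

ω* = 1.9573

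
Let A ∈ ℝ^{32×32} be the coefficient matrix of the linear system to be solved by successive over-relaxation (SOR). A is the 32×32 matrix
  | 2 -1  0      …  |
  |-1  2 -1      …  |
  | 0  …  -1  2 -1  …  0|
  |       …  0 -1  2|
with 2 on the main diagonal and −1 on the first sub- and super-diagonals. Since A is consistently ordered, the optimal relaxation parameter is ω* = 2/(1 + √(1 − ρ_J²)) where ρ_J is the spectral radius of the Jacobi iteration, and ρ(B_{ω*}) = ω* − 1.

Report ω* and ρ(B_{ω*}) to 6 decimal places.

½·tridiag(1,0,1) at n=32: λ_k = cos(kπ/33); max |λ| at k=1 ⇒ ρ_J = cos(π/33) ≈ 0.995472.
root = sin(π/33) = 0.0950560  (since 1−cos² = sin²).
ω* = 2/(1 + 0.0950560) = 2/1.0950560 = 1.826391.
At ω = 1.826391 every |λ(B_ω)| = ω−1, so ρ_SOR = 0.826391.

ω* = 1.826391, ρ_SOR = 0.826391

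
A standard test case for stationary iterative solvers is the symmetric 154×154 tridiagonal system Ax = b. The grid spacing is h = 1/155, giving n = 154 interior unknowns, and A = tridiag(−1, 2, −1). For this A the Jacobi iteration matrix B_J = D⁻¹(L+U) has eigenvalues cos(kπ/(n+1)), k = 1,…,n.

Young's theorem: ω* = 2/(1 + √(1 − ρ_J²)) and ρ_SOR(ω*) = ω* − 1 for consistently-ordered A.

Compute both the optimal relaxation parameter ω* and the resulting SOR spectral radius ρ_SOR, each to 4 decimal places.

ω* = 1.9603, ρ_SOR = 0.9603

½·tridiag(1,0,1) at n=154: λ_k = cos(kπ/155); max |λ| at k=1 ⇒ ρ_J = cos(π/155) ≈ 0.9998.
√(1−ρ_J²) simplifies to sin(π/155) = 0.02027.
So ω* = 2/1.02027 = 1.9603 (Young).
Hence ρ(B_{ω*}) = 1.9603 − 1 = 0.9603.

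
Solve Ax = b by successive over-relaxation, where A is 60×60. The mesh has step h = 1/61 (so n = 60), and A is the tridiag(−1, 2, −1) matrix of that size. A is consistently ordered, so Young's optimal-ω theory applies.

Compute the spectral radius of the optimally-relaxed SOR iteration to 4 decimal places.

ρ_SOR = 0.9021

With n=60, ρ(Jacobi) = cos(π/61) = 0.9987.
√(1 − cos²(π/61)) = sin(π/61) ≈ 0.05148.
ω* = 2/(1+0.05148) = 1.9021
ρ_SOR = ω* − 1 = 1.9021 − 1 = 0.9021.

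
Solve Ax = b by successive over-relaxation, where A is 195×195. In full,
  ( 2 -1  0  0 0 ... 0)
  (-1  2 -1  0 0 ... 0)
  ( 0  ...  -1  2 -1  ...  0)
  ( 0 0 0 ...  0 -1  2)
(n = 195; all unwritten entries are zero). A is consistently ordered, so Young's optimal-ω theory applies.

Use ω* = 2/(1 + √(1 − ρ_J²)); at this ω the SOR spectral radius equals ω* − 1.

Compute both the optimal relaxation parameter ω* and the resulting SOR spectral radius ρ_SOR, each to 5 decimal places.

[ρ_J] n=195: ρ(B_J) = cos(π/(n+1)) = cos(π/196) = 0.99987.
root = sin(π/196) = 0.016028  (since 1−cos² = sin²).
So ω* = 2/1.016028 = 1.96845 (Young).
ρ_SOR = ω* − 1 ≈ 0.96845.

ω* = 1.96845, ρ_SOR = 0.96845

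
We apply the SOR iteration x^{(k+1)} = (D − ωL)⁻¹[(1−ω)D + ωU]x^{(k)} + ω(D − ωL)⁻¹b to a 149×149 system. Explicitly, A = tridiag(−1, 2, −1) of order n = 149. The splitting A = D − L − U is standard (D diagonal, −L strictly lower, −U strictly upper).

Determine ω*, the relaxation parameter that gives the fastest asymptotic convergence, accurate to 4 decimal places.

With n=149, ρ(Jacobi) = cos(π/150) = 0.9998.
1 − cos²(π/150) = sin²(π/150) ⇒ √(1−ρ_J²) = sin(π/150) = 0.02094.
So ω* = 2/1.02094 = 1.9590 (Young).
and ρ(B_{ω*}) = 1.9590 − 1 = 0.9590.

ω* = 1.9590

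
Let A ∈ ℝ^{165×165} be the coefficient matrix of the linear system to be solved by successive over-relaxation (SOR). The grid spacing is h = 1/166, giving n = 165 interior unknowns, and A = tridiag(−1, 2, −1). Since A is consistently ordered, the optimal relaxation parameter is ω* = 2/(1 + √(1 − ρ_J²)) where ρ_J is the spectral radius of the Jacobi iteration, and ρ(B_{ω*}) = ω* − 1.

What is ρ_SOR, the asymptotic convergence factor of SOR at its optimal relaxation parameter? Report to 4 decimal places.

½·tridiag(1,0,1) at n=165: λ_k = cos(kπ/166); max |λ| at k=1 ⇒ ρ_J = cos(π/166) ≈ 0.9998.
1 − cos²(π/166) = sin²(π/166) ⇒ √(1−ρ_J²) = sin(π/166) = 0.01892.
ω* = 2/(1 + 0.01892) = 2/1.01892 = 1.9629.
[ρ_SOR] ω* − 1 = 0.9629.

ρ_SOR = 0.9629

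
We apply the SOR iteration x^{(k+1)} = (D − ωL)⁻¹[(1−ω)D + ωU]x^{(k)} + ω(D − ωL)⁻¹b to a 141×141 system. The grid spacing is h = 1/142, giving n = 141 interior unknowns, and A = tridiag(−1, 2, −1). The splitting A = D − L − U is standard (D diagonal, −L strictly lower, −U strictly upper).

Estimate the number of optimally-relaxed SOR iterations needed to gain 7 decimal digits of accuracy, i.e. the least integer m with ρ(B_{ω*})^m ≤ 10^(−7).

m = 365

½·tridiag(1,0,1) at n=141: λ_k = cos(kπ/142); max |λ| at k=1 ⇒ ρ_J = cos(π/142) ≈ 0.9997553.
√(1 − cos²(π/142)) = sin(π/142) ≈ 0.0221221.
ω* = 2 / (1 + 0.0221221) = 2 / 1.0221221 ≈ 1.9567134.
At ω = 1.9567134 every |λ(B_ω)| = ω−1, so ρ_SOR = 0.9567134.
(0.9567134)^m ≤ 10^{−7}  ⇒  m·ln(0.9567134) ≤ −7·ln10  ⇒  m ≥ 364.239  ⇒  m = 365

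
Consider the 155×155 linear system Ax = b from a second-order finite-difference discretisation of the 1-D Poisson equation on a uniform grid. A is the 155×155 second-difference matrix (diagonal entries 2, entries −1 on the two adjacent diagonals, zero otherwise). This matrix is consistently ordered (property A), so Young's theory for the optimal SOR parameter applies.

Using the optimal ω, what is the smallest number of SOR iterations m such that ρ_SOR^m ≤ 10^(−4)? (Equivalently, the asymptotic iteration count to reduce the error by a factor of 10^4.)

spectrum of D⁻¹(L+U) = {cos(kπ/156) : 1≤k≤155}; ρ_J = cos(π/156) = 0.9997972.
√(1−ρ_J²) simplifies to sin(π/156) = 0.0201371.
ω* = 2/(1 + 0.0201371) = 2/1.0201371 = 1.9605208.
[ρ_SOR] ω* − 1 = 0.9605208.
ρ_SOR^m ≤ 10^(−4) ⇔ m ≥ 4·ln10/(−ln 0.9605208) = 9.21034/0.0402796 = 228.660; m = ⌈228.660⌉ = 229.

m = 229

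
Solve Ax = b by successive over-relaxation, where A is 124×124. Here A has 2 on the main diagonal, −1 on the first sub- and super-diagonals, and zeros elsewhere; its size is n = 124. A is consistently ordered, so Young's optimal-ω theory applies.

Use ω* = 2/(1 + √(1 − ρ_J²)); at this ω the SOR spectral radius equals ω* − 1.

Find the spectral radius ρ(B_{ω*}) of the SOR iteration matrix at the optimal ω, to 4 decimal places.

With n=124, ρ(Jacobi) = cos(π/125) = 0.9997.
√(1−ρ_J²) = |sin(π/125)| = 0.02513
[ω*] 2 ÷ (1 + 0.02513) = 2 ÷ 1.02513 = 1.9510.
ρ_SOR = ω* − 1 = 1.9510 − 1 = 0.9510.

ρ_SOR = 0.9510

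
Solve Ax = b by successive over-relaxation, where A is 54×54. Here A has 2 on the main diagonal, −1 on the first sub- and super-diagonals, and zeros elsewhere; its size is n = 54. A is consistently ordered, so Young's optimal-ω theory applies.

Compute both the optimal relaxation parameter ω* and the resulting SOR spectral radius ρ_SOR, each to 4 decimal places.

B_J for the 54×54 system has eigenvalues cos(kπ/55); ρ_J = cos(π/55) = 0.9984.
1 − cos²(π/55) = sin²(π/55) ⇒ √(1−ρ_J²) = sin(π/55) = 0.05709.
ω* = 2/(1 + 0.05709) = 2/1.05709 = 1.8920.
ρ_SOR = ω* − 1 = 1.8920 − 1 = 0.8920.

ω* = 1.8920, ρ_SOR = 0.8920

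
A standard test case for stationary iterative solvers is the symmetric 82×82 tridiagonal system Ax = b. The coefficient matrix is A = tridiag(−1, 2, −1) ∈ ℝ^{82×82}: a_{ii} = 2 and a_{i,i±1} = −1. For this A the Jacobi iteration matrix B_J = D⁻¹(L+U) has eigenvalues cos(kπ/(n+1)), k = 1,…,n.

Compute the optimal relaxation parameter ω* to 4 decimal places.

B_J for the 82×82 system has eigenvalues cos(kπ/83); ρ_J = cos(π/83) = 0.9993.
√(1 − cos²(π/83)) = sin(π/83) ≈ 0.03784.
Then 2/(1+√(1−ρ_J²)) = 2/(1+0.03784); ω* = 2/1.03784 = 1.9271.
ρ_SOR = ω* − 1 = 1.9271 − 1 = 0.9271.

ω* = 1.9271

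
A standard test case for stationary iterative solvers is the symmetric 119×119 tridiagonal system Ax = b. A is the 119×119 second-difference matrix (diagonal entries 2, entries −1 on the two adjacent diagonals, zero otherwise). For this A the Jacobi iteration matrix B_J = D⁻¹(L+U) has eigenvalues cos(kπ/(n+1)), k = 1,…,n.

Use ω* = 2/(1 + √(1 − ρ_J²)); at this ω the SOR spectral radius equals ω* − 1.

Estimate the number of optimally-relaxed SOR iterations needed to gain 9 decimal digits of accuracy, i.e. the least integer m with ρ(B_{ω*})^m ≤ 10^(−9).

m = 396

B_J for the 119×119 system has eigenvalues cos(kπ/120); ρ_J = cos(π/120) = 0.9996573.
√(1 − cos²(π/120)) = sin(π/120) ≈ 0.0261769.
So ω* = 2/1.0261769 = 1.9489817 (Young).
[ρ_SOR] ω* − 1 = 0.9489817.
Need (0.9489817)^m ≤ 10^(−9): m ≥ 9·ln10/|ln 0.9489817| = 20.7233/0.0523658 = 395.741 ⇒ m = 396.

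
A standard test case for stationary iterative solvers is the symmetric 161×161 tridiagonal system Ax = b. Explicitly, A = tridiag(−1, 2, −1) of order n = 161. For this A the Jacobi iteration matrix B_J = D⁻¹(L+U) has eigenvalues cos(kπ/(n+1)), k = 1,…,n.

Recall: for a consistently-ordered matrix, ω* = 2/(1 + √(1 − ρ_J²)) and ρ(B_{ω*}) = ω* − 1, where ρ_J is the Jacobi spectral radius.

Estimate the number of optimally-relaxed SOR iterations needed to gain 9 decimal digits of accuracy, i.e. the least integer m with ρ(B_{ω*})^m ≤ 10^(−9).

m = 535

n=161: λ(B_J) = 1 − λ(A)/2 = cos(kπ/162); k=1 gives ρ_J = 0.9998120.
√(1−ρ_J²) simplifies to sin(π/162) = 0.0193913.
ω* = 2 / (1 + 0.0193913) = 2 / 1.0193913 ≈ 1.9619551.
[ρ_SOR] ω* − 1 = 0.9619551.
(0.9619551)^m ≤ 10^{−9}  ⇒  m·ln(0.9619551) ≤ −9·ln10  ⇒  m ≥ 534.278  ⇒  m = 535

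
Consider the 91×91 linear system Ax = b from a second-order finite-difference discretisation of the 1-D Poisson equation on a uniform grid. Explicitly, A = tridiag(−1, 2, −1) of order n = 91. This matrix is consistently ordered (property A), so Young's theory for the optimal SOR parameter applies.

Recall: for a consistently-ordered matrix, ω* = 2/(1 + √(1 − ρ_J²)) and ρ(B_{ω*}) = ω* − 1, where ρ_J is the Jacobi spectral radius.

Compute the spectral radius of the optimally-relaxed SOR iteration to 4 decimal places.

ρ_SOR = 0.9340

B_J for the 91×91 system has eigenvalues cos(kπ/92); ρ_J = cos(π/92) = 0.9994.
√(1−ρ_J²) = |sin(π/92)| = 0.03414
ω* = 2 / (1 + 0.03414) = 2 / 1.03414 ≈ 1.9340.
ρ_SOR = ω* − 1 = 1.9340 − 1 = 0.9340.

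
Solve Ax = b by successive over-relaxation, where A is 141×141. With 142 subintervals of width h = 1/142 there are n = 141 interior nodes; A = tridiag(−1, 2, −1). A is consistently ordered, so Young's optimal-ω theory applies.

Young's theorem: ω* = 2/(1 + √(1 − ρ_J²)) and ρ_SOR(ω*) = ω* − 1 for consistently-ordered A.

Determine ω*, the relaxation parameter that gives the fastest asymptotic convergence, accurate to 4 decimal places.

ω* = 1.9567

[ρ_J] n=141: ρ(B_J) = cos(π/(n+1)) = cos(π/142) = 0.9998.
√(1−ρ_J²) = |sin(π/142)| = 0.02212
So ω* = 2/1.02212 = 1.9567 (Young).
[ρ_SOR] ω* − 1 = 0.9567.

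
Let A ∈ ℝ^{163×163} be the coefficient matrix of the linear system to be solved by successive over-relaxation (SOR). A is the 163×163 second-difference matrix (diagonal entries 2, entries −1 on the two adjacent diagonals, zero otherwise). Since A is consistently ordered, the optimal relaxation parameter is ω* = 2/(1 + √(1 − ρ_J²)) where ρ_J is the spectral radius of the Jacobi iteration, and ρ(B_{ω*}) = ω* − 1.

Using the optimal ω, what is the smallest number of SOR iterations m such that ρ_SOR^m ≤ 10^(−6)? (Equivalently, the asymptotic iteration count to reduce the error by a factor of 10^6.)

m = 361

[ρ_J] n=163: ρ(B_J) = cos(π/(n+1)) = cos(π/164) = 0.9998165.
√(1−ρ_J²) = |sin(π/164)| = 0.0191549
ω* = 2/(1+0.0191549) = 1.9624102
ρ(B_{ω*}) = ω*−1 = 0.9624102
m ≥ 6·ln10 / (−ln 0.9624102) = 360.582; smallest integer m = 361.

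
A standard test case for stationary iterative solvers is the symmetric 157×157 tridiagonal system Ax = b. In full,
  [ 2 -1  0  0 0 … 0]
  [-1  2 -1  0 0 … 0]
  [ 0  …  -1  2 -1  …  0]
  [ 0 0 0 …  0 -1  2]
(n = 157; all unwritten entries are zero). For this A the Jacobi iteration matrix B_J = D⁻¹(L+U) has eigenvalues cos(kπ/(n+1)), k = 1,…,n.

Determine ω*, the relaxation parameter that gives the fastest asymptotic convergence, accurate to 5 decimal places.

ρ_J = max_k |cos(kπ/158)| = cos(π/158) = 0.99980
√(1 − cos²(π/158)) = sin(π/158) ≈ 0.019882.
Young: ω* = 2/(1+√(1−ρ_J²)) = 2/(1+0.019882) = 2/1.019882 = 1.96101.
ρ_SOR = ω* − 1 = 1.96101 − 1 = 0.96101.

ω* = 1.96101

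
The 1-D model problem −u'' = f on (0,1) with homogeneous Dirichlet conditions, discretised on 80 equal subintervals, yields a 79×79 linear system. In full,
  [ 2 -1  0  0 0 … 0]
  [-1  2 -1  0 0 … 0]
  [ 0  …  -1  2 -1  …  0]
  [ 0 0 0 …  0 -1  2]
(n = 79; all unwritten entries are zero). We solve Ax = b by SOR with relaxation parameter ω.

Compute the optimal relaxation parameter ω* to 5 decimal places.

[ρ_J] n=79: ρ(B_J) = cos(π/(n+1)) = cos(π/80) = 0.99923.
root = sin(π/80) = 0.039260  (since 1−cos² = sin²).
Young: ω* = 2/(1+√(1−ρ_J²)) = 2/(1+0.039260) = 2/1.039260 = 1.92445.
Hence ρ(B_{ω*}) = 1.92445 − 1 = 0.92445.

ω* = 1.92445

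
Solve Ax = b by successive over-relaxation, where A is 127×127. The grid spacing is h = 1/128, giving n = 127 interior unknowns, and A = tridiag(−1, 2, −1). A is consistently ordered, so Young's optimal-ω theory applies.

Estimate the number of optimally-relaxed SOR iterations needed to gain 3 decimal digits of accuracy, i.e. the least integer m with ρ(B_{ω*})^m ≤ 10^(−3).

spectrum of D⁻¹(L+U) = {cos(kπ/128) : 1≤k≤127}; ρ_J = cos(π/128) = 0.9996988.
root = sin(π/128) = 0.0245412  (since 1−cos² = sin²).
ω* = 2/(1 + 0.0245412) = 2/1.0245412 = 1.9520933.
ρ_SOR = ω* − 1 ≈ 0.9520933.
ρ_SOR^m ≤ 10^(−3) ⇔ m ≥ 3·ln10/(−ln 0.9520933) = 6.90776/0.0490922 = 140.710; m = ⌈140.710⌉ = 141.

m = 141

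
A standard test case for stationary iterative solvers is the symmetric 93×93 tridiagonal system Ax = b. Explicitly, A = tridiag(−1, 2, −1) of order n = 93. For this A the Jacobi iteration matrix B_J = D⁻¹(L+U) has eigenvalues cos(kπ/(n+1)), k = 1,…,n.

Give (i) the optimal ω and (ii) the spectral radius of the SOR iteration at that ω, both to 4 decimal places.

n=93: λ(B_J) = 1 − λ(A)/2 = cos(kπ/94); k=1 gives ρ_J = 0.9994.
√(1−ρ_J²) simplifies to sin(π/94) = 0.03341.
[ω*] 2 ÷ (1 + 0.03341) = 2 ÷ 1.03341 = 1.9353.
and ρ(B_{ω*}) = 1.9353 − 1 = 0.9353.

ω* = 1.9353, ρ_SOR = 0.9353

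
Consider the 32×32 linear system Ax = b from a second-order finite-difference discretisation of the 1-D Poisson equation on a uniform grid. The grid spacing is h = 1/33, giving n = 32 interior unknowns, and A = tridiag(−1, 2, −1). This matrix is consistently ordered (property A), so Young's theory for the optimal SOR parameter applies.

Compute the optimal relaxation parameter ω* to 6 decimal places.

ω* = 1.826391

With n=32, ρ(Jacobi) = cos(π/33) = 0.995472.
√(1 − cos²(π/33)) = sin(π/33) ≈ 0.0950560.
[ω*] 2 ÷ (1 + 0.0950560) = 2 ÷ 1.0950560 = 1.826391.
Hence ρ(B_{ω*}) = 1.826391 − 1 = 0.826391.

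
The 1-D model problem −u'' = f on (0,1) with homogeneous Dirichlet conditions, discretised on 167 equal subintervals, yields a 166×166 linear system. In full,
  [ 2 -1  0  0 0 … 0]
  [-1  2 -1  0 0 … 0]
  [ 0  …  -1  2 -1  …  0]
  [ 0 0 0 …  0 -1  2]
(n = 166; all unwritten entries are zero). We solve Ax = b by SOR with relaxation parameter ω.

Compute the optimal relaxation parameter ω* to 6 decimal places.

ω* = 1.963073

n=166: λ(B_J) = 1 − λ(A)/2 = cos(kπ/167); k=1 gives ρ_J = 0.999823.
√(1−ρ_J²) = |sin(π/167)| = 0.0188108
ω* = 2 / (1 + 0.0188108) = 2 / 1.0188108 ≈ 1.963073.
ρ(B_{ω*}) = ω*−1 = 0.963073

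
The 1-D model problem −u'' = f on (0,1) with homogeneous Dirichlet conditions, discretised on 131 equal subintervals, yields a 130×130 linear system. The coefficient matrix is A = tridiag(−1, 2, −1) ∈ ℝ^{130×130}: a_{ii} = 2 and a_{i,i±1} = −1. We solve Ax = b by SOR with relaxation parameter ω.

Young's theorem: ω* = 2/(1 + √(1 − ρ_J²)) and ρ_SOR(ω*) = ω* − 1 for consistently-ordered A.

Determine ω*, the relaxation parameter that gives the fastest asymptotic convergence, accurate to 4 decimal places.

ω* = 1.9532

B_J for the 130×130 system has eigenvalues cos(kπ/131); ρ_J = cos(π/131) = 0.9997.
√(1 − cos²(π/131)) = sin(π/131) ≈ 0.02398.
Then 2/(1+√(1−ρ_J²)) = 2/(1+0.02398); ω* = 2/1.02398 = 1.9532.
ρ_SOR = ω* − 1 ≈ 0.9532.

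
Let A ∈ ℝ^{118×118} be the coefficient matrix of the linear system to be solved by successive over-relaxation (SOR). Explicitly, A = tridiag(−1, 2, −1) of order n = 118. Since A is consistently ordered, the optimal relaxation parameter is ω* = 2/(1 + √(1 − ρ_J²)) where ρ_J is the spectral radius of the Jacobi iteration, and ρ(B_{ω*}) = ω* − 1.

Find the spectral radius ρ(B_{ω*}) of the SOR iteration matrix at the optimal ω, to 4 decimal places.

ρ_SOR = 0.9486

With n=118, ρ(Jacobi) = cos(π/119) = 0.9997.
√(1 − cos²(π/119)) = sin(π/119) ≈ 0.02640.
ω* = 2/(1 + 0.02640) = 2/1.02640 = 1.9486.
At ω = 1.9486 every |λ(B_ω)| = ω−1, so ρ_SOR = 0.9486.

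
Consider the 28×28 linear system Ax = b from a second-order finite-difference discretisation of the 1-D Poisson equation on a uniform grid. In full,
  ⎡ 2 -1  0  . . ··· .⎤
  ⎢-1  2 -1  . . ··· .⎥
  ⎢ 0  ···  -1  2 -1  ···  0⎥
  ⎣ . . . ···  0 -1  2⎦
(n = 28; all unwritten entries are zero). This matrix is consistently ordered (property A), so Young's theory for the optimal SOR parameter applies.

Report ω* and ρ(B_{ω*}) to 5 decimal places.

ρ_J = max_k |cos(kπ/29)| = cos(π/29) = 0.99414
1 − cos²(π/29) = sin²(π/29) ⇒ √(1−ρ_J²) = sin(π/29) = 0.108119.
Then 2/(1+√(1−ρ_J²)) = 2/(1+0.108119); ω* = 2/1.108119 = 1.80486.
[ρ_SOR] ω* − 1 = 0.80486.

ω* = 1.80486, ρ_SOR = 0.80486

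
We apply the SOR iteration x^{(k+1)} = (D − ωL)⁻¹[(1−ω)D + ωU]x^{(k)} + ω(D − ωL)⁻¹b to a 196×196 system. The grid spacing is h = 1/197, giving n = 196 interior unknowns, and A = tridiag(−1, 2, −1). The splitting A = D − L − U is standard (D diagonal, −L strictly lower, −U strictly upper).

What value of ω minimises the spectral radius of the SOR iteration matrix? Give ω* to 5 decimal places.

ω* = 1.96861

spectrum of D⁻¹(L+U) = {cos(kπ/197) : 1≤k≤196}; ρ_J = cos(π/197) = 0.99987.
√(1−ρ_J²) simplifies to sin(π/197) = 0.015946.
Then 2/(1+√(1−ρ_J²)) = 2/(1+0.015946); ω* = 2/1.015946 = 1.96861.
At ω = 1.96861 every |λ(B_ω)| = ω−1, so ρ_SOR = 0.96861.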